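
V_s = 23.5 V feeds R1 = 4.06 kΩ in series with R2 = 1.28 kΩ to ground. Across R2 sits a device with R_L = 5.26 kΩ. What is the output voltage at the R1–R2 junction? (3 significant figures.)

V_out ≈ 4.75 V

First combine the lower leg with the load: R2 ‖ R_L = 1.029 kΩ.
Now apply the divider: V_out = 23.5 × 0.2023 = 4.753 V.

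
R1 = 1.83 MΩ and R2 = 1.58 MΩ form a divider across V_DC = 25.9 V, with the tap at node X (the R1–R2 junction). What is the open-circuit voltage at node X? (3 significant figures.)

Open-circuit (no load on X): V_th = V_DC · R2/(R1 + R2) = 25.9 × 1.58/(1.830 + 1.58) = 12.00 V.

V_th ≈ 12.0 V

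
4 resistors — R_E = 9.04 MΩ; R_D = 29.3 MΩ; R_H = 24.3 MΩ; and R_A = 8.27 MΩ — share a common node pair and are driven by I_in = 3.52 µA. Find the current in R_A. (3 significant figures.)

I ≈ 1.39 µA

ΣG = 1/9.04 + 1/29.3 + 1/24.3 + 1/8.27 = 0.3068.
Current divider: I(R_A) = I_in · G_k/ΣG = 3.52 × (0.1209/0.3068) = 3.52 × 0.3941 = 1.387 µA.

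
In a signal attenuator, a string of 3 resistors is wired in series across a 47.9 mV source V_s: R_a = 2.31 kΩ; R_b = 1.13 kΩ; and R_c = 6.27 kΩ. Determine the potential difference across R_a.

Total series resistance ΣR = 2.31 + 1.13 + 6.27 = 9.710 kΩ.
V = V_s · R/ΣR = 47.9 × 0.2379 = 11.40 mV.

V ≈ 11.4 mV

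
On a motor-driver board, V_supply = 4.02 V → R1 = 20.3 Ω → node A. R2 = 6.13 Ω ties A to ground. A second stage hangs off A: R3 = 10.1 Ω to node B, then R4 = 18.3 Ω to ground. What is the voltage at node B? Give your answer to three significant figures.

Node A sees R2 in parallel with the series input of stage 2, R3 + R4 = 28.40 Ω.
Effective lower resistance at A: R2 ‖ 28.40 = 5.042 Ω.
V_A = 4.02 × 5.042/(20.3 + 5.042) = 0.7998 V.
Then the unloaded second divider: V_B = V_A × R4/(R3+R4) = 0.7998 × 0.6444 = 0.5154 V.

V_B ≈ 0.515 V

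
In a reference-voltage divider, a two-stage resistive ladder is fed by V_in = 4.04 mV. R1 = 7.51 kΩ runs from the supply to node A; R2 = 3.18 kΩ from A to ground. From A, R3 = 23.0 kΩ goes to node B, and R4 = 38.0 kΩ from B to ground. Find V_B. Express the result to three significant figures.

Looking into the second stage from A: R3 + R4 = 61.00 kΩ appears in parallel with R2.
R2 ‖ (R3+R4) = 3.022 kΩ.
So V_A = 4.04 × 0.2870 = 1.159 mV.
Then the unloaded second divider: V_B = V_A × R4/(R3+R4) = 1.159 × 0.6230 = 0.7222 mV.

V_B ≈ 0.722 mV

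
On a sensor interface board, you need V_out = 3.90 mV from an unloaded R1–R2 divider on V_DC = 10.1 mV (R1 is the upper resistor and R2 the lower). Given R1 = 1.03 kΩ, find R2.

R2 ≈ 0.648 kΩ

V_out/V_DC = R2/(R1+R2) = 0.3861.
Rearranging, R2 = R1·k/(1−k) = 1.03 × 0.6290 = 0.6479 kΩ.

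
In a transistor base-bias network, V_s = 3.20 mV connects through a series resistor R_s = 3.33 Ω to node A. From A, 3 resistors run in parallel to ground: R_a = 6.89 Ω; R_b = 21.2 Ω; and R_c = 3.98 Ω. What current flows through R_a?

I ≈ 0.187 mA

Equivalent of the parallel group: R_p = 2.254 Ω.
V_A by voltage divider: V_A = 3.20 × 2.254/(3.33 + 2.254) = 1.292 mV.
I(R_a) = V_A / R_a = 1.292/6.89 = 0.1875 mA.
(Check via current divider: I_total = 0.5730 mA; share G_k/ΣG = 0.3272 → same result.)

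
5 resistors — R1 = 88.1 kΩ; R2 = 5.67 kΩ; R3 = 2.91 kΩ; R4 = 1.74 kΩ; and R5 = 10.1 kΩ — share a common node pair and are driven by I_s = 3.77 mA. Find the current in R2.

ΣG = 1/88.1 + 1/5.67 + 1/2.91 + 1/1.74 + 1/10.1 = 1.205.
R2 takes the fraction G_k/ΣG = 0.1764/1.205 = 0.1464, so I = 3.77 × 0.1464 = 0.5517 mA.

I ≈ 0.552 mA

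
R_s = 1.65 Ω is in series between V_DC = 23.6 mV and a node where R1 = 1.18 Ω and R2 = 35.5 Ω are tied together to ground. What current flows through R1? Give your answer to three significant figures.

Combine the parallel branches: R_p = (1/1.18 + 1/35.5)⁻¹ = 1.142 Ω.
V_A by voltage divider: V_A = 23.6 × 1.142/(1.65 + 1.142) = 9.653 mV.
Branch current I = V_A/R1 = 9.653/1.18 = 8.181 mA.

I ≈ 8.18 mA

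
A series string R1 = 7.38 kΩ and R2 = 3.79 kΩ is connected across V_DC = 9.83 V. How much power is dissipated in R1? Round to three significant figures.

P ≈ 5.72 mW

Series current I = V_DC/ΣR = 9.83/11.17 = 0.8800 mA.
V(R1) = I·R = 6.495 V; P = V·I = 6.495 × 0.8800 = 5.716 mW.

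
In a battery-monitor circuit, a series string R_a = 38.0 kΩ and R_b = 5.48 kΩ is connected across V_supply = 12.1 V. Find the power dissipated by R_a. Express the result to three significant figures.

ΣR = 43.48 kΩ → I = 12.1/43.48 = 0.2783 mA.
P = I²R = 0.07744 × 38.0 = 2.943 mW.

P ≈ 2.94 mW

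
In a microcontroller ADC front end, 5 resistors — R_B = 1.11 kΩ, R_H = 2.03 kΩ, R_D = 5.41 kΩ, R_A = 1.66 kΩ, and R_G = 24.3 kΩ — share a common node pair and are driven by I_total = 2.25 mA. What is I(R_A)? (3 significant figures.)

Conductances: ΣG = 1/1.11 + 1/2.03 + 1/5.41 + 1/1.66 + 1/24.3 = 2.222 (1/kΩ).
By the current-divider rule, I = I_total · G_k/ΣG = 2.25 × 0.2711 = 0.6100 mA.

I ≈ 0.610 mA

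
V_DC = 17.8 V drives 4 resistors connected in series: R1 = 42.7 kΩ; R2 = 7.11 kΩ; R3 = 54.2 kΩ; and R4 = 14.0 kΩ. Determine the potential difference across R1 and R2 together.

Total series resistance ΣR = 42.7 + 7.11 + 54.2 + 14.0 = 118.0 kΩ.
R_{R1..R2} = 42.7 + 7.11 = 49.81 kΩ.
By the voltage-divider rule, V = 17.8 × 49.81/118.0 = 7.513 V.

V ≈ 7.51 V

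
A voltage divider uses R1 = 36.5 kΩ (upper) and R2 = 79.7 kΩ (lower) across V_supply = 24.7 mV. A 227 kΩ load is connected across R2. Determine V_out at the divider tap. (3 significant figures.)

V_out ≈ 15.3 mV

First combine the lower leg with the load: R2 ‖ R_L = 58.99 kΩ.
Now apply the divider: V_out = 24.7 × 0.6178 = 15.26 mV.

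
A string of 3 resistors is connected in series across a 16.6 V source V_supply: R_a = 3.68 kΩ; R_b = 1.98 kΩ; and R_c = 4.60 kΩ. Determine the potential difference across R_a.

ΣR = 3.68 + 1.98 + 4.60 = 10.26 kΩ.
By the voltage-divider rule, V = 16.6 × 3.680/10.26 = 5.954 V.

V ≈ 5.95 V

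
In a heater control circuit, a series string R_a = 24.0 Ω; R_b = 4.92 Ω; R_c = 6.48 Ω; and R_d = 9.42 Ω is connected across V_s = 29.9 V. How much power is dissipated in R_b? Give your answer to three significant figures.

P ≈ 2.19 W

ΣR = 44.82 Ω → I = 29.9/44.82 = 0.6671 A.
P = I²R = 0.4450 × 4.92 = 2.190 W.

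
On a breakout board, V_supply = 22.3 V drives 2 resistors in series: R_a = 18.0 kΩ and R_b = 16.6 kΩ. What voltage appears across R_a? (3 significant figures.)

ΣR = 18.0 + 16.6 = 34.60 kΩ.
By the voltage-divider rule, V = 22.3 × 18.00/34.60 = 11.60 V.

V ≈ 11.6 V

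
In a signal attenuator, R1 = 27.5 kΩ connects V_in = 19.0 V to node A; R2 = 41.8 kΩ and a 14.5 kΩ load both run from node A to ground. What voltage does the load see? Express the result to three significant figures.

V_out ≈ 5.35 V

The load sits in parallel with R2, giving an effective lower resistance R2' = R2·R_L/(R2+R_L) = 10.77 kΩ.
Voltage divider with the loaded lower leg: V_out = 19.0 × 10.77/(27.5 + 10.77) = 19.0 × 0.2813 = 5.345 V.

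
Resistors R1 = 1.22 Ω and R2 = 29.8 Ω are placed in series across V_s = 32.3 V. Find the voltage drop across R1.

V ≈ 1.27 V

Total series resistance ΣR = 1.22 + 29.8 = 31.02 Ω.
By the voltage-divider rule, V = 32.3 × 1.220/31.02 = 1.270 V.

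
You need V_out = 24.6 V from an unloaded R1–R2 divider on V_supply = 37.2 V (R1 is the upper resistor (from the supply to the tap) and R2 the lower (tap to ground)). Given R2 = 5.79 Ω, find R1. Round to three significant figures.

R1 ≈ 2.97 Ω

The divider ratio is R2/(R1+R2) = 24.6/37.2 = 0.6613.
So R1 = R2 · (V_supply/V_out − 1) = 5.79 × (37.2/24.6 − 1) = 5.79 × 0.5122 = 2.966 Ω.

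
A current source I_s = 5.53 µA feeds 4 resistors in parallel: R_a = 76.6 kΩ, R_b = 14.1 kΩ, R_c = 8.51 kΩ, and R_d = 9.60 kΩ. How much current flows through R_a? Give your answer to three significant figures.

I ≈ 0.236 µA

Total conductance ΣG = 1/76.6 + 1/14.1 + 1/8.51 + 1/9.60 = 0.3057 (units of 1/kΩ).
R_a takes the fraction G_k/ΣG = 0.01305/0.3057 = 0.04271, so I = 5.53 × 0.04271 = 0.2362 µA.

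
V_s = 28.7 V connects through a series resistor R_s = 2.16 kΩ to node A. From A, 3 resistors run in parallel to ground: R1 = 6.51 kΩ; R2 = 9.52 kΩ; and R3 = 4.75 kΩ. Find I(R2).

I ≈ 1.50 mA

Parallel bank: R_p = 1/(1/6.51 + 1/9.52 + 1/4.75) = 2.131 kΩ.
V_A = 28.7 × 2.131/4.291 = 14.25 V.
I(R2) = V_A / R2 = 14.25/9.52 = 1.497 mA.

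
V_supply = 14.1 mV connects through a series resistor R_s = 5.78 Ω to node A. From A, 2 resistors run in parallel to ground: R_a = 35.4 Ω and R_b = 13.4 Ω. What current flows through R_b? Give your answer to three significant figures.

I ≈ 0.660 mA

Combine the parallel branches: R_p = (1/35.4 + 1/13.4)⁻¹ = 9.720 Ω.
V_A by voltage divider: V_A = 14.1 × 9.720/(5.78 + 9.720) = 8.842 mV.
I(R_b) = V_A / R_b = 8.842/13.4 = 0.6599 mA.
(Equivalently: I_total = 0.9096 mA, then current-divider fraction G_k/ΣG = 0.7254.)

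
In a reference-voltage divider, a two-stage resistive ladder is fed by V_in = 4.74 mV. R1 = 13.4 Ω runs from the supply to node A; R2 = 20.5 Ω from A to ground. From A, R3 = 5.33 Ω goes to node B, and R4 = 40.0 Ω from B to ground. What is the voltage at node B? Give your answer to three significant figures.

V_B ≈ 2.15 mV

Looking into the second stage from A: R3 + R4 = 45.33 Ω appears in parallel with R2.
Effective lower resistance at A: R2 ‖ 45.33 = 14.12 Ω.
V_A = 4.74 × 14.12/(13.4 + 14.12) = 2.432 mV.
V_B = V_A × 0.8824 = 2.146 mV.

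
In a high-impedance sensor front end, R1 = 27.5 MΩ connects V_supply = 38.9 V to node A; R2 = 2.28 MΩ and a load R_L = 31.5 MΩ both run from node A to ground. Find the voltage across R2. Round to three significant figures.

V_out ≈ 2.79 V

R2 ‖ R_L = (2.28 × 31.5)/(2.28 + 31.5) = 2.126 MΩ.
Voltage divider with the loaded lower leg: V_out = 38.9 × 2.126/(27.5 + 2.126) = 38.9 × 0.07176 = 2.792 V.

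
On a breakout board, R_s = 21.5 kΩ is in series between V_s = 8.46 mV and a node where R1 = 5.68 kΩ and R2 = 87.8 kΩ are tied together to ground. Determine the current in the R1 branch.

I ≈ 0.296 µA

Equivalent of the parallel group: R_p = 5.335 kΩ.
V_A by voltage divider: V_A = 8.46 × 5.335/(21.5 + 5.335) = 1.682 mV.
I(R1) = V_A / R1 = 1.682/5.68 = 0.2961 µA.
(Equivalently: I_total = 0.3153 µA, then current-divider fraction G_k/ΣG = 0.9392.)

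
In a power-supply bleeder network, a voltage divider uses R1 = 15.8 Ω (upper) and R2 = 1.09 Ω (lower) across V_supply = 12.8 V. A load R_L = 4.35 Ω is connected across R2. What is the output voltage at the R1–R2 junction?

V_out ≈ 0.669 V

R2 ‖ R_L = (1.09 × 4.35)/(1.09 + 4.35) = 0.8716 Ω.
Voltage divider with the loaded lower leg: V_out = 12.8 × 0.8716/(15.8 + 0.8716) = 12.8 × 0.05228 = 0.6692 V.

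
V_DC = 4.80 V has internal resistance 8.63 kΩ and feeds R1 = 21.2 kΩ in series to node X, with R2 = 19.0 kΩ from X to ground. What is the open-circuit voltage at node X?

R1' = 8.63 + 21.2 = 29.83 kΩ (source resistance + R1).
V_th is the unloaded tap voltage: V_DC · R2/(R1'+R2) = 4.80 × 0.3891 = 1.868 V.

V_th ≈ 1.87 V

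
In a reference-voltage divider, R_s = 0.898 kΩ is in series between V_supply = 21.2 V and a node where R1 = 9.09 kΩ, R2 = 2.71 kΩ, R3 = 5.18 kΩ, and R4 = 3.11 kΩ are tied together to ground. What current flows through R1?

Equivalent of the parallel group: R_p = 1.006 kΩ.
V_A = 21.2 × 1.006/1.904 = 11.20 V.
I(R1) = V_A / R1 = 11.20/9.09 = 1.233 mA.
(Equivalently: I_total = 11.13 mA, then current-divider fraction G_k/ΣG = 0.1107.)

I ≈ 1.23 mA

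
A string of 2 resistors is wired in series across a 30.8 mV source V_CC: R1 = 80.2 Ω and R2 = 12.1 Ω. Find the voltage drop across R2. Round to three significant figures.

V ≈ 4.04 mV

ΣR = 80.2 + 12.1 = 92.30 Ω.
By the voltage-divider rule, V = 30.8 × 12.10/92.30 = 4.038 mV.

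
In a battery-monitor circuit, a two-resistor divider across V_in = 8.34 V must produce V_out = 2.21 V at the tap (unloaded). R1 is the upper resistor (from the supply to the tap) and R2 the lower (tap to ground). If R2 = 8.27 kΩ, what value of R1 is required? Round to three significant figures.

R1 ≈ 22.9 kΩ

The divider ratio is R2/(R1+R2) = 2.21/8.34 = 0.2650.
So R1 = R2 · (V_in/V_out − 1) = 8.27 × (8.34/2.21 − 1) = 8.27 × 2.774 = 22.94 kΩ.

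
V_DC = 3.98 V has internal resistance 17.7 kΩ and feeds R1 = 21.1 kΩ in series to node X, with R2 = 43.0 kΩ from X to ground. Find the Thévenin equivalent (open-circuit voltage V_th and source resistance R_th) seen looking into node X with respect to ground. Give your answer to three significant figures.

V_th ≈ 2.09 V, R_th ≈ 20.4 kΩ

R1' = 17.7 + 21.1 = 38.80 kΩ (source resistance + R1).
With X open, the divider is unloaded: V_th = 3.98 × 43.0/81.80 = 2.092 V.
With V_DC suppressed (replaced by a short), R_th = R1' ‖ R2 = (38.80 × 43.0)/(38.80 + 43.0) = 20.40 kΩ.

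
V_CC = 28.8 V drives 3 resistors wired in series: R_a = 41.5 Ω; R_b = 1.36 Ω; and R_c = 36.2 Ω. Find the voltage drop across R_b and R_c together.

ΣR = 41.5 + 1.36 + 36.2 = 79.06 Ω.
R_{R_b..R_c} = 1.36 + 36.2 = 37.56 Ω.
Voltage divider: V = V_CC · (37.56 / 79.06) = 28.8 × 0.4751 = 13.68 V.

V ≈ 13.7 V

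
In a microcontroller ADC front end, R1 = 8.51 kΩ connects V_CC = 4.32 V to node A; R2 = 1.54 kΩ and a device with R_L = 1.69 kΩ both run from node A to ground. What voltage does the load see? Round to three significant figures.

V_out ≈ 0.374 V

First combine the lower leg with the load: R2 ‖ R_L = 0.8058 kΩ.
Voltage divider with the loaded lower leg: V_out = 4.32 × 0.8058/(8.51 + 0.8058) = 4.32 × 0.08649 = 0.3737 V.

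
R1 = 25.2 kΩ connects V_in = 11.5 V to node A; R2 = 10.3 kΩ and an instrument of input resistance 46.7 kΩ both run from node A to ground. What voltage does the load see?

The load sits in parallel with R2, giving an effective lower resistance R2' = R2·R_L/(R2+R_L) = 8.439 kΩ.
Now apply the divider: V_out = 11.5 × 0.2509 = 2.885 V.

V_out ≈ 2.88 V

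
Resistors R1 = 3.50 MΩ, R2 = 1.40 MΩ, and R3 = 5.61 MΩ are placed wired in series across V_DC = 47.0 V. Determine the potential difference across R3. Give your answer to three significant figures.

V ≈ 25.1 V

Total series resistance ΣR = 3.50 + 1.40 + 5.61 = 10.51 MΩ.
By the voltage-divider rule, V = 47.0 × 5.610/10.51 = 25.09 V.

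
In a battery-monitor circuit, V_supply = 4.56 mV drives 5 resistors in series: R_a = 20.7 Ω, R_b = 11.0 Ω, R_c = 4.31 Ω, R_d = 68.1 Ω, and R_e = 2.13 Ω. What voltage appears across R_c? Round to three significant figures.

V ≈ 0.185 mV

ΣR = 20.7 + 11.0 + 4.31 + 68.1 + 2.13 = 106.2 Ω.
Voltage divider: V = V_supply · (4.310 / 106.2) = 4.56 × 0.04057 = 0.1850 mV.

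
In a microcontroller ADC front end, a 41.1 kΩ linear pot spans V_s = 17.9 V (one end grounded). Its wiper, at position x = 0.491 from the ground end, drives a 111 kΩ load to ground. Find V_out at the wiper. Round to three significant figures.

V_out ≈ 8.04 V

Split the track: R_lower = x·R_p = 20.18 kΩ, R_upper = (1−x)·R_p = 20.92 kΩ.
R_L loads the lower segment: effective lower R = 17.08 kΩ.
Then V_out = V_s · 17.08/(20.92 + 17.08) = 8.044 V.
(Unloaded: V_out = x·V_s = 8.79 V.)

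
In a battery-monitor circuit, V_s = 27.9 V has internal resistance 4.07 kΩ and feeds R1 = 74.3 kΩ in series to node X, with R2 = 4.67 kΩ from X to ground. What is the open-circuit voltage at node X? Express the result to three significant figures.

R1' = 4.07 + 74.3 = 78.37 kΩ (source resistance + R1).
With X open, the divider is unloaded: V_th = 27.9 × 4.67/83.04 = 1.569 V.

V_th ≈ 1.57 V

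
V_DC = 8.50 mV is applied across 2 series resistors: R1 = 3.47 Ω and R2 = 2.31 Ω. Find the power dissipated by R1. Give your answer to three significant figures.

P ≈ 7.50 µW

Series current I = V_DC/ΣR = 8.50/5.780 = 1.471 mA.
P(R1) = I²·R1 = (1.471)² × 3.47 = 7.504 µW.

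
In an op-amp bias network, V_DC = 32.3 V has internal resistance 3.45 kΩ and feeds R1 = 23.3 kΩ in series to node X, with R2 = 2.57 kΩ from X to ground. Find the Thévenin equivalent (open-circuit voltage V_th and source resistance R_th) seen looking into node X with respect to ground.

V_th ≈ 2.83 V, R_th ≈ 2.34 kΩ

R1' = 3.45 + 23.3 = 26.75 kΩ (source resistance + R1).
V_th is the unloaded tap voltage: V_DC · R2/(R1'+R2) = 32.3 × 0.08765 = 2.831 V.
Looking into X with the source shorted: R_th = R1'·R2/(R1'+R2) = 26.75 × 2.57/29.32 = 2.345 kΩ.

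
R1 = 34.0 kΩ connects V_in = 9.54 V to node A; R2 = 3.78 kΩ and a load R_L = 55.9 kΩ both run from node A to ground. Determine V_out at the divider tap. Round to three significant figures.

V_out ≈ 0.900 V

The load sits in parallel with R2, giving an effective lower resistance R2' = R2·R_L/(R2+R_L) = 3.541 kΩ.
Now apply the divider: V_out = 9.54 × 0.09431 = 0.8998 V.
(Unloaded it would be 0.955 V; the load pulls it down.)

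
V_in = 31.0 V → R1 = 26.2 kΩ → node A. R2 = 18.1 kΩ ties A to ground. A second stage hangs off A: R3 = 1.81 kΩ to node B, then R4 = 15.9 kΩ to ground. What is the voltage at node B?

Looking into the second stage from A: R3 + R4 = 17.71 kΩ appears in parallel with R2.
Effective lower resistance at A: R2 ‖ 17.71 = 8.951 kΩ.
So V_A = 31.0 × 0.2547 = 7.894 V.
Then the unloaded second divider: V_B = V_A × R4/(R3+R4) = 7.894 × 0.8978 = 7.087 V.

V_B ≈ 7.09 V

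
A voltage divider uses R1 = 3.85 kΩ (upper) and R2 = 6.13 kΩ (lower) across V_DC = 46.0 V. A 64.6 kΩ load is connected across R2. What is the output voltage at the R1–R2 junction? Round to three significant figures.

V_out ≈ 27.3 V

First combine the lower leg with the load: R2 ‖ R_L = 5.599 kΩ.
Voltage divider with the loaded lower leg: V_out = 46.0 × 5.599/(3.85 + 5.599) = 46.0 × 0.5925 = 27.26 V.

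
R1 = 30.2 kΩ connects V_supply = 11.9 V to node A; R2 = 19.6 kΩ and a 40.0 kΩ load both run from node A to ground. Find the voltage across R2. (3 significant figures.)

V_out ≈ 3.61 V

The load sits in parallel with R2, giving an effective lower resistance R2' = R2·R_L/(R2+R_L) = 13.15 kΩ.
Then V_out = V_supply · R2'/(R1 + R2') = 11.9 × 13.15/43.35 = 3.611 V.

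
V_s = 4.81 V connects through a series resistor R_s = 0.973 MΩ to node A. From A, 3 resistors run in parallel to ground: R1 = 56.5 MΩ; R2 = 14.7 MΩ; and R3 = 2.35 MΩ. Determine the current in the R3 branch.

I ≈ 1.37 µA

Combine the parallel branches: R_p = (1/56.5 + 1/14.7 + 1/2.35)⁻¹ = 1.956 MΩ.
V_A by voltage divider: V_A = 4.81 × 1.956/(0.973 + 1.956) = 3.212 V.
Branch current I = V_A/R3 = 3.212/2.35 = 1.367 µA.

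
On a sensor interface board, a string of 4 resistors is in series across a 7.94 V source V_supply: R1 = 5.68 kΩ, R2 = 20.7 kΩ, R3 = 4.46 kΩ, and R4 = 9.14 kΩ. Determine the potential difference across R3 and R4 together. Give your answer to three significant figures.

V ≈ 2.70 V

Series total: ΣR = 5.68 + 20.7 + 4.46 + 9.14 = 39.98 kΩ.
R_{R3..R4} = 4.46 + 9.14 = 13.60 kΩ.
By the voltage-divider rule, V = 7.94 × 13.60/39.98 = 2.701 V.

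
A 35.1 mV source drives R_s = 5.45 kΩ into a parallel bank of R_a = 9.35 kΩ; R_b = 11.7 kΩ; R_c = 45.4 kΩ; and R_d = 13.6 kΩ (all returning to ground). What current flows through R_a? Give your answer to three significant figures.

I ≈ 1.46 µA

Parallel bank: R_p = 1/(1/9.35 + 1/11.7 + 1/45.4 + 1/13.6) = 3.472 kΩ.
V_A = 35.1 × 3.472/8.922 = 13.66 mV.
I(R_a) = V_A / R_a = 13.66/9.35 = 1.461 µA.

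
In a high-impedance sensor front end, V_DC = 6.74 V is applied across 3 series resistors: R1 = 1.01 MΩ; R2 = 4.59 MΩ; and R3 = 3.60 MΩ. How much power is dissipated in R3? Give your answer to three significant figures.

P ≈ 1.93 µW

Series current I = V_DC/ΣR = 6.74/9.200 = 0.7326 µA.
P = I²R = 0.5367 × 3.60 = 1.932 µW.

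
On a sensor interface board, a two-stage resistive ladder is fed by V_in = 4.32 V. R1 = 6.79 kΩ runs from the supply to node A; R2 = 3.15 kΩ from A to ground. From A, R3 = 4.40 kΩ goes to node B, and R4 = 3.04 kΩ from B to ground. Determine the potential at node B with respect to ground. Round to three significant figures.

The second stage (R3 + R4 = 7.440 kΩ) loads node A in parallel with R2.
R2 ‖ (R3+R4) = 2.213 kΩ.
So V_A = 4.32 × 0.2458 = 1.062 V.
V_B = V_A × 0.4086 = 0.4339 V.

V_B ≈ 0.434 V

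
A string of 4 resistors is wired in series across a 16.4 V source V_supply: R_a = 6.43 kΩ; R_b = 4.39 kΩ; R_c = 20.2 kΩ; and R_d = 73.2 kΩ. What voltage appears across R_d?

V ≈ 11.5 V

ΣR = 6.43 + 4.39 + 20.2 + 73.2 = 104.2 kΩ.
By the voltage-divider rule, V = 16.4 × 73.20/104.2 = 11.52 V.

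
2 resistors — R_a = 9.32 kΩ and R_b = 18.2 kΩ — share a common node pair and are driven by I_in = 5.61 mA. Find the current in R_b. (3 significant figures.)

I ≈ 1.90 mA

With just two branches, the current splits inversely with resistance.
I(R_b) = 5.61 × 9.32/(9.32 + 18.2) = 5.61 × 0.3387 = 1.900 mA.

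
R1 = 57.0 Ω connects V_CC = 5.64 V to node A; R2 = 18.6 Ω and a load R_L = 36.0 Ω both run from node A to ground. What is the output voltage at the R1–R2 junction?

The load sits in parallel with R2, giving an effective lower resistance R2' = R2·R_L/(R2+R_L) = 12.26 Ω.
Voltage divider with the loaded lower leg: V_out = 5.64 × 12.26/(57.0 + 12.26) = 5.64 × 0.1771 = 0.9986 V.

V_out ≈ 0.999 V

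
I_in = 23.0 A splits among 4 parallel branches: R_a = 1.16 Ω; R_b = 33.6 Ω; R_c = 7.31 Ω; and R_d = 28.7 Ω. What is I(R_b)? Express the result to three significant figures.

I ≈ 0.644 A

Conductances: ΣG = 1/1.16 + 1/33.6 + 1/7.31 + 1/28.7 = 1.063 (1/Ω).
R_b takes the fraction G_k/ΣG = 0.02976/1.063 = 0.02799, so I = 23.0 × 0.02799 = 0.6437 A.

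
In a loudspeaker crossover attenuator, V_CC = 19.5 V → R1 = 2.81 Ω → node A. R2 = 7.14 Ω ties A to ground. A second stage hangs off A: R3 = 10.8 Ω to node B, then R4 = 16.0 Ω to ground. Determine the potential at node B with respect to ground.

Node A sees R2 in parallel with the series input of stage 2, R3 + R4 = 26.80 Ω.
R2 ‖ (R3+R4) = 5.638 Ω.
First divider: V_A = V_CC · 5.638/(2.81 + 5.638) = 13.01 V.
Then the unloaded second divider: V_B = V_A × R4/(R3+R4) = 13.01 × 0.5970 = 7.769 V.

V_B ≈ 7.77 V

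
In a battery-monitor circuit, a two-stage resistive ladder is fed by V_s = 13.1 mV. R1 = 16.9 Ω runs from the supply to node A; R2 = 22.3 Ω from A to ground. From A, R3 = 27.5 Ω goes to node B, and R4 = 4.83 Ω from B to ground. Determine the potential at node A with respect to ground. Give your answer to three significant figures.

The second stage (R3 + R4 = 32.33 Ω) loads node A in parallel with R2.
Effective lower resistance at A: R2 ‖ 32.33 = 13.20 Ω.
So V_A = 13.1 × 0.4385 = 5.744 mV.

V_A ≈ 5.74 mV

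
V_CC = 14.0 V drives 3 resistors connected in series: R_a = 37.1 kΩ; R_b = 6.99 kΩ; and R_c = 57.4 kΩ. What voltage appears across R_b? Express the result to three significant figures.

V ≈ 0.964 V

Total series resistance ΣR = 37.1 + 6.99 + 57.4 = 101.5 kΩ.
Voltage divider: V = V_CC · (6.990 / 101.5) = 14.0 × 0.06887 = 0.9642 V.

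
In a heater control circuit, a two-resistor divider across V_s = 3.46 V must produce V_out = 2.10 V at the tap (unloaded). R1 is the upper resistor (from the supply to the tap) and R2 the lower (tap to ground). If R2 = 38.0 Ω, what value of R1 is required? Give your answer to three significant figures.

V_out/V_s = R2/(R1+R2) = 0.6069.
So R1 = R2 · (V_s/V_out − 1) = 38.0 × (3.46/2.10 − 1) = 38.0 × 0.6476 = 24.61 Ω.

R1 ≈ 24.6 Ω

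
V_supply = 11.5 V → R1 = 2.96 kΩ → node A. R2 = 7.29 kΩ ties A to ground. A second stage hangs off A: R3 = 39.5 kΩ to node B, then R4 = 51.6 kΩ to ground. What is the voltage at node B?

The second stage (R3 + R4 = 91.10 kΩ) loads node A in parallel with R2.
R2 ‖ (R3+R4) = 6.750 kΩ.
V_A = 11.5 × 6.750/(2.96 + 6.750) = 7.994 V.
Then the unloaded second divider: V_B = V_A × R4/(R3+R4) = 7.994 × 0.5664 = 4.528 V.

V_B ≈ 4.53 V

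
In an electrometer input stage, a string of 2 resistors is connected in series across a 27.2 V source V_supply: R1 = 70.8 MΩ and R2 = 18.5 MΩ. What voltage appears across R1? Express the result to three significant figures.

V ≈ 21.6 V

Series total: ΣR = 70.8 + 18.5 = 89.30 MΩ.
V = V_supply · R/ΣR = 27.2 × 0.7928 = 21.57 V.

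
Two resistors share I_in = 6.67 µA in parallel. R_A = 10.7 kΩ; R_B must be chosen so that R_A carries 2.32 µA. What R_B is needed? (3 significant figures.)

In a two-way split, I_A/I_in = R_B/(R_A + R_B).
With f = 0.3478, R_B = R_A · f/(1−f) = 10.7 × 0.5333 = 5.707 kΩ.

R_B ≈ 5.71 kΩ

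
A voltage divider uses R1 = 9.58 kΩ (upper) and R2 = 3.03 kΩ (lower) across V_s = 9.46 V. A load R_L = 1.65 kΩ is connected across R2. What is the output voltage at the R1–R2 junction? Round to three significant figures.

V_out ≈ 0.949 V

First combine the lower leg with the load: R2 ‖ R_L = 1.068 kΩ.
Voltage divider with the loaded lower leg: V_out = 9.46 × 1.068/(9.58 + 1.068) = 9.46 × 0.1003 = 0.9491 V.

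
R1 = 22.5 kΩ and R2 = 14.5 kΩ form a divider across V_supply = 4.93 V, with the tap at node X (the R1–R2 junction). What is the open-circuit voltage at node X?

Open-circuit (no load on X): V_th = V_supply · R2/(R1 + R2) = 4.93 × 14.5/(22.50 + 14.5) = 1.932 V.

V_th ≈ 1.93 V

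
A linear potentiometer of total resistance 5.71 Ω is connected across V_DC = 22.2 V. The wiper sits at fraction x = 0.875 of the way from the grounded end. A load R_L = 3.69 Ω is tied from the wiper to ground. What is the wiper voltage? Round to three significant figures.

V_out ≈ 16.6 V

Split the track: R_lower = x·R_p = 4.996 Ω, R_upper = (1−x)·R_p = 0.7137 Ω.
R_L loads the lower segment: effective lower R = 2.122 Ω.
Then V_out = V_DC · 2.122/(0.7137 + 2.122) = 16.61 V.
(Unloaded: V_out = x·V_DC = 19.4 V.)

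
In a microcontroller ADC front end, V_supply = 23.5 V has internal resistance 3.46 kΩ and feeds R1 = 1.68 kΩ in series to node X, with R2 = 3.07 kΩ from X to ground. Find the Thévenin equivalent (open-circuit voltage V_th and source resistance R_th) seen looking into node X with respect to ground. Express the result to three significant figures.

R1' = 3.46 + 1.68 = 5.140 kΩ (source resistance + R1).
V_th is the unloaded tap voltage: V_supply · R2/(R1'+R2) = 23.5 × 0.3739 = 8.787 V.
With V_supply suppressed (replaced by a short), R_th = R1' ‖ R2 = (5.140 × 3.07)/(5.140 + 3.07) = 1.922 kΩ.

V_th ≈ 8.79 V, R_th ≈ 1.92 kΩ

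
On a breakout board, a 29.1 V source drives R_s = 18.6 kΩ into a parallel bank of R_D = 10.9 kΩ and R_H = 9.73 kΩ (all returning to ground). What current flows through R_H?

Parallel bank: R_p = 1/(1/10.9 + 1/9.73) = 5.141 kΩ.
V_A = 29.1 × 5.141/23.74 = 6.301 V.
Branch current I = V_A/R_H = 6.301/9.73 = 0.6476 mA.

I ≈ 0.648 mA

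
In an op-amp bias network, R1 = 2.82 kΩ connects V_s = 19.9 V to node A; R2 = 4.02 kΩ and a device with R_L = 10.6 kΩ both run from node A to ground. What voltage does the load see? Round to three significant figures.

V_out ≈ 10.1 V

R2 ‖ R_L = (4.02 × 10.6)/(4.02 + 10.6) = 2.915 kΩ.
Then V_out = V_s · R2'/(R1 + R2') = 19.9 × 2.915/5.735 = 10.11 V.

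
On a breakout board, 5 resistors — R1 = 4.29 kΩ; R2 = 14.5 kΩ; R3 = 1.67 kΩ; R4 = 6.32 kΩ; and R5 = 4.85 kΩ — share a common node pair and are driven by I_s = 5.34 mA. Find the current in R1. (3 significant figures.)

I ≈ 0.984 mA

Conductances: ΣG = 1/4.29 + 1/14.5 + 1/1.67 + 1/6.32 + 1/4.85 = 1.265 (1/kΩ).
Current divider: I(R1) = I_s · G_k/ΣG = 5.34 × (0.2331/1.265) = 5.34 × 0.1842 = 0.9838 mA.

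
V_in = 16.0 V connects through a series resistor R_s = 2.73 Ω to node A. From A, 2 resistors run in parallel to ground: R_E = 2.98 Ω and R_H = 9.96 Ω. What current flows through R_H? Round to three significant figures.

Equivalent of the parallel group: R_p = 2.294 Ω.
V_A by voltage divider: V_A = 16.0 × 2.294/(2.73 + 2.294) = 7.305 V.
Branch current I = V_A/R_H = 7.305/9.96 = 0.7335 A.
(Equivalently: I_total = 3.185 A, then current-divider fraction G_k/ΣG = 0.2303.)

I ≈ 0.733 A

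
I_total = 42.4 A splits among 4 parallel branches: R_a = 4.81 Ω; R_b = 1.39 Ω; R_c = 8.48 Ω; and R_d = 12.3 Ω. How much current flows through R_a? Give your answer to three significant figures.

I ≈ 7.82 A

Conductances: ΣG = 1/4.81 + 1/1.39 + 1/8.48 + 1/12.3 = 1.127 (1/Ω).
Current divider: I(R_a) = I_total · G_k/ΣG = 42.4 × (0.2079/1.127) = 42.4 × 0.1845 = 7.825 A.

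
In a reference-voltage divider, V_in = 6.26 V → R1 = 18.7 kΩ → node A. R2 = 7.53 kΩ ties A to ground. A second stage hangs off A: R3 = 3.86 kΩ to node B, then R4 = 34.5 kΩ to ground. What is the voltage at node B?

Looking into the second stage from A: R3 + R4 = 38.36 kΩ appears in parallel with R2.
Effective lower resistance at A: R2 ‖ 38.36 = 6.294 kΩ.
First divider: V_A = V_in · 6.294/(18.7 + 6.294) = 1.576 V.
Stage 2 is unloaded, so V_B = V_A · R4/(R3+R4) = 1.576 × 34.5/38.36 = 1.418 V.

V_B ≈ 1.42 V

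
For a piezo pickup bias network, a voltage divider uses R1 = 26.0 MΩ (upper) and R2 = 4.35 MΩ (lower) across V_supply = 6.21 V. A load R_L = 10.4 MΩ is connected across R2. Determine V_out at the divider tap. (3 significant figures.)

V_out ≈ 0.655 V

R2 ‖ R_L = (4.35 × 10.4)/(4.35 + 10.4) = 3.067 MΩ.
Now apply the divider: V_out = 6.21 × 0.1055 = 0.6553 V.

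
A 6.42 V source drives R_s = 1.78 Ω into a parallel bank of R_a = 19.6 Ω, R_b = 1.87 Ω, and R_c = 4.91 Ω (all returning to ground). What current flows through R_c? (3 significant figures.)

Parallel bank: R_p = 1/(1/19.6 + 1/1.87 + 1/4.91) = 1.267 Ω.
Node voltage V_A = V_CC · R_p/(R_s + R_p) = 6.42 × 0.4158 = 2.669 V.
I(R_c) = V_A / R_c = 2.669/4.91 = 0.5436 A.
(Check via current divider: I_total = 2.107 A; share G_k/ΣG = 0.2580 → same result.)

I ≈ 0.544 A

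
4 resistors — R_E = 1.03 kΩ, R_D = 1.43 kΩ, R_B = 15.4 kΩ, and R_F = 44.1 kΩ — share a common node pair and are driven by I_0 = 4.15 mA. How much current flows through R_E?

Conductances: ΣG = 1/1.03 + 1/1.43 + 1/15.4 + 1/44.1 = 1.758 (1/kΩ).
By the current-divider rule, I = I_0 · G_k/ΣG = 4.15 × 0.5523 = 2.292 mA.

I ≈ 2.29 mA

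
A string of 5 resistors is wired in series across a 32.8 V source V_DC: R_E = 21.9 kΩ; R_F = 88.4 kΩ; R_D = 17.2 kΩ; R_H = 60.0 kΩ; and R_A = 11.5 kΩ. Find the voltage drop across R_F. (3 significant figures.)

V ≈ 14.6 V

ΣR = 21.9 + 88.4 + 17.2 + 60.0 + 11.5 = 199.0 kΩ.
V = V_DC · R/ΣR = 32.8 × 0.4442 = 14.57 V.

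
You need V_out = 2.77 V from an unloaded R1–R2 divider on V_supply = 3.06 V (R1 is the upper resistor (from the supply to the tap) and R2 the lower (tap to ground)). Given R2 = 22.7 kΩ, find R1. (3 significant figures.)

V_out/V_supply = R2/(R1+R2) = 0.9052.
So R1 = R2 · (V_supply/V_out − 1) = 22.7 × (3.06/2.77 − 1) = 22.7 × 0.1047 = 2.377 kΩ.

R1 ≈ 2.38 kΩ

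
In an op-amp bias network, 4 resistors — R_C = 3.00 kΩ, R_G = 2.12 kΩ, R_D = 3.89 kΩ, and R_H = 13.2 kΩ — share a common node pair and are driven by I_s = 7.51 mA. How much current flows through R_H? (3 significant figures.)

I ≈ 0.500 mA

Total conductance ΣG = 1/3.00 + 1/2.12 + 1/3.89 + 1/13.2 = 1.138 (units of 1/kΩ).
By the current-divider rule, I = I_s · G_k/ΣG = 7.51 × 0.06658 = 0.5000 mA.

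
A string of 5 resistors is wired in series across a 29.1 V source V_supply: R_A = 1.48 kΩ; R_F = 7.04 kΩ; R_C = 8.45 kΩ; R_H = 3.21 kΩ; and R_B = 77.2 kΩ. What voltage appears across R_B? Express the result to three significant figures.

Series total: ΣR = 1.48 + 7.04 + 8.45 + 3.21 + 77.2 = 97.38 kΩ.
By the voltage-divider rule, V = 29.1 × 77.20/97.38 = 23.07 V.

V ≈ 23.1 V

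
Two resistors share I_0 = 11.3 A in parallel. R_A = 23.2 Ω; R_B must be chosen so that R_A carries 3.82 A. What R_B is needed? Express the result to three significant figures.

R_B ≈ 11.8 Ω

Two-branch current divider: I_A = I_0 · R_B/(R_A + R_B).
With f = 0.3381, R_B = R_A · f/(1−f) = 23.2 × 0.5107 = 11.85 Ω.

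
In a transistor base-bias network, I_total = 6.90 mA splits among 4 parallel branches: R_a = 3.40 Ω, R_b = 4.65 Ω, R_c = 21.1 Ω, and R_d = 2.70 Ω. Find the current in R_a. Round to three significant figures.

I ≈ 2.19 mA

Conductances: ΣG = 1/3.40 + 1/4.65 + 1/21.1 + 1/2.70 = 0.9269 (1/Ω).
By the current-divider rule, I = I_total · G_k/ΣG = 6.90 × 0.3173 = 2.189 mA.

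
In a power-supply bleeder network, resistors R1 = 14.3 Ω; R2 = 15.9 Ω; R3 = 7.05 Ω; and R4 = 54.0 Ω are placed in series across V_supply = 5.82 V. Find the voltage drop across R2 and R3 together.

ΣR = 14.3 + 15.9 + 7.05 + 54.0 = 91.25 Ω.
R_{R2..R3} = 15.9 + 7.05 = 22.95 Ω.
V = V_supply · R/ΣR = 5.82 × 0.2515 = 1.464 V.

V ≈ 1.46 V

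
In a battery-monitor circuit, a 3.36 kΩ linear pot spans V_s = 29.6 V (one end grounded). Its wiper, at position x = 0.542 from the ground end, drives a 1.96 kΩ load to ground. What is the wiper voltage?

The pot divides into 1.539 kΩ above the wiper and 1.821 kΩ below.
(x·R_p) ‖ R_L = 0.9440 kΩ.
Then V_out = V_s · 0.9440/(1.539 + 0.9440) = 11.25 V.

V_out ≈ 11.3 V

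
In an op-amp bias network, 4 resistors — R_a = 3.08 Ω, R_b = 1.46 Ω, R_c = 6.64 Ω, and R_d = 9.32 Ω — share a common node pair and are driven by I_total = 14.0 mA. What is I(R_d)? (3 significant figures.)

I ≈ 1.19 mA

ΣG = 1/3.08 + 1/1.46 + 1/6.64 + 1/9.32 = 1.268.
By the current-divider rule, I = I_total · G_k/ΣG = 14.0 × 0.08465 = 1.185 mA.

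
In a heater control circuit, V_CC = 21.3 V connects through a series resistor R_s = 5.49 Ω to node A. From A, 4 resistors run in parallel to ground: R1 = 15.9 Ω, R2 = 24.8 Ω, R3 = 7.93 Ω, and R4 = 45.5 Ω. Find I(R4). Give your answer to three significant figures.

Equivalent of the parallel group: R_p = 3.979 Ω.
V_A = 21.3 × 3.979/9.469 = 8.951 V.
I(R4) = V_A / R4 = 8.951/45.5 = 0.1967 A.

I ≈ 0.197 A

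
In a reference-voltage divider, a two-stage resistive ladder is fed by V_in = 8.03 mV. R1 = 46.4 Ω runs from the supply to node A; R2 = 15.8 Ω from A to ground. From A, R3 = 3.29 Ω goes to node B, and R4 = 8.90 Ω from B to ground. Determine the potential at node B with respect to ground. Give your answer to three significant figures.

V_B ≈ 0.757 mV

The second stage (R3 + R4 = 12.19 Ω) loads node A in parallel with R2.
R2 ‖ (R3+R4) = 6.881 Ω.
V_A = 8.03 × 6.881/(46.4 + 6.881) = 1.037 mV.
Stage 2 is unloaded, so V_B = V_A · R4/(R3+R4) = 1.037 × 8.90/12.19 = 0.7572 mV.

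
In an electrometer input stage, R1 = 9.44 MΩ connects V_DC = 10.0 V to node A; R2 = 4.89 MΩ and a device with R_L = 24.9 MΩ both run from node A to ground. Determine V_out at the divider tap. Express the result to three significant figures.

V_out ≈ 3.02 V

First combine the lower leg with the load: R2 ‖ R_L = 4.087 MΩ.
Now apply the divider: V_out = 10.0 × 0.3022 = 3.022 V.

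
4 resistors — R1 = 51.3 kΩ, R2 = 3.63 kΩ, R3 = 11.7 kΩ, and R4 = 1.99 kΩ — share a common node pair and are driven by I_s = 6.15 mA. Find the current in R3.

I ≈ 0.595 mA

Conductances: ΣG = 1/51.3 + 1/3.63 + 1/11.7 + 1/1.99 = 0.8830 (1/kΩ).
By the current-divider rule, I = I_s · G_k/ΣG = 6.15 × 0.09680 = 0.5953 mA.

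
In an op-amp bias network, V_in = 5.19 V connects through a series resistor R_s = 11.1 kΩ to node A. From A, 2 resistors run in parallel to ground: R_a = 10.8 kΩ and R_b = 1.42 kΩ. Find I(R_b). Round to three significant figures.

I ≈ 0.371 mA

Parallel bank: R_p = 1/(1/10.8 + 1/1.42) = 1.255 kΩ.
V_A by voltage divider: V_A = 5.19 × 1.255/(11.1 + 1.255) = 0.5272 V.
Branch current I = V_A/R_b = 0.5272/1.42 = 0.3713 mA.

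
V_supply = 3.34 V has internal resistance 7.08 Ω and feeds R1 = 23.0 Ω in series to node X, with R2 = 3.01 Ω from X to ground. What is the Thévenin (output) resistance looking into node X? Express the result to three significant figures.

R1' = 7.08 + 23.0 = 30.08 Ω (source resistance + R1).
Zeroing V_supply shorts the top of R1' to ground, so R_th = R1' ‖ R2 = 2.736 Ω.

R_th ≈ 2.74 Ω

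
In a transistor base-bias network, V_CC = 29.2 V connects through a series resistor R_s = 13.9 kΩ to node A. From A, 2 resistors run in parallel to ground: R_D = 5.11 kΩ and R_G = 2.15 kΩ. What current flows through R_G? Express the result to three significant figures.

I ≈ 1.33 mA

Equivalent of the parallel group: R_p = 1.513 kΩ.
Node voltage V_A = V_CC · R_p/(R_s + R_p) = 29.2 × 0.09818 = 2.867 V.
Branch current I = V_A/R_G = 2.867/2.15 = 1.333 mA.
(Check via current divider: I_total = 1.894 mA; share G_k/ΣG = 0.7039 → same result.)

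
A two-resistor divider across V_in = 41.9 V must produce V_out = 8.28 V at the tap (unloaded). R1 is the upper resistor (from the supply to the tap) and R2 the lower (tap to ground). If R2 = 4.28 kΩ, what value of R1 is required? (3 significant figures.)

Required fraction k = V_out/V_in = 0.1976.
Rearranging, R1 = R2·(1−k)/k = 4.28 × 4.060 = 17.38 kΩ.

R1 ≈ 17.4 kΩ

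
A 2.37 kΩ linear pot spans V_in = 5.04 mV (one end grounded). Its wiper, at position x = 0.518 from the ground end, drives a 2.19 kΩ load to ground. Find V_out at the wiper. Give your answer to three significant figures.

Split the track: R_lower = x·R_p = 1.228 kΩ, R_upper = (1−x)·R_p = 1.142 kΩ.
Lower segment in parallel with the load: 1.228 ‖ 2.19 = 0.7867 kΩ.
Then V_out = V_in · 0.7867/(1.142 + 0.7867) = 2.055 mV.

V_out ≈ 2.06 mV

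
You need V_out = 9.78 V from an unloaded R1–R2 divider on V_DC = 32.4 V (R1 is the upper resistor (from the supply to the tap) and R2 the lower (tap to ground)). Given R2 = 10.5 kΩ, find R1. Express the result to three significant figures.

V_out/V_DC = R2/(R1+R2) = 0.3019.
R1 = R2·(1/k − 1) = 10.5 × 2.313 = 24.29 kΩ.

R1 ≈ 24.3 kΩ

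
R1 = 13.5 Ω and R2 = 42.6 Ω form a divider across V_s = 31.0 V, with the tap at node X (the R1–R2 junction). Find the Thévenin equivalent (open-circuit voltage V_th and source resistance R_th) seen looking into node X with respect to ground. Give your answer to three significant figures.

V_th ≈ 23.5 V, R_th ≈ 10.3 Ω

V_th is the unloaded tap voltage: V_s · R2/(R1+R2) = 31.0 × 0.7594 = 23.54 V.
With V_s suppressed (replaced by a short), R_th = R1 ‖ R2 = (13.50 × 42.6)/(13.50 + 42.6) = 10.25 Ω.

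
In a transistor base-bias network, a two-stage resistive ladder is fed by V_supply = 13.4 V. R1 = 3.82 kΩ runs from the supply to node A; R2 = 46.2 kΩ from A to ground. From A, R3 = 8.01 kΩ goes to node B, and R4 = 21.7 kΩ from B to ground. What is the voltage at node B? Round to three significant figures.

Node A sees R2 in parallel with the series input of stage 2, R3 + R4 = 29.71 kΩ.
Effective lower resistance at A: R2 ‖ 29.71 = 18.08 kΩ.
First divider: V_A = V_supply · 18.08/(3.82 + 18.08) = 11.06 V.
Then the unloaded second divider: V_B = V_A × R4/(R3+R4) = 11.06 × 0.7304 = 8.080 V.

V_B ≈ 8.08 V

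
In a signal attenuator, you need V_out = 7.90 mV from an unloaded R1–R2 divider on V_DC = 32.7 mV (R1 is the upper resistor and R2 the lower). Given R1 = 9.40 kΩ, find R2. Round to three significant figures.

R2 ≈ 2.99 kΩ

The divider ratio is R2/(R1+R2) = 7.90/32.7 = 0.2416.
Rearranging, R2 = R1·k/(1−k) = 9.40 × 0.3185 = 2.994 kΩ.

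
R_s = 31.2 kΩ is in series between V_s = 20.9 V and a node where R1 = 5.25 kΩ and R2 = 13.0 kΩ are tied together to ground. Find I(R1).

Equivalent of the parallel group: R_p = 3.740 kΩ.
V_A by voltage divider: V_A = 20.9 × 3.740/(31.2 + 3.740) = 2.237 V.
Branch current I = V_A/R1 = 2.237/5.25 = 0.4261 mA.
(Equivalently: I_total = 0.5982 mA, then current-divider fraction G_k/ΣG = 0.7123.)

I ≈ 0.426 mA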